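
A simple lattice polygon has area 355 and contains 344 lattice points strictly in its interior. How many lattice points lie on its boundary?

Pick's theorem gives A = I + B/2 − 1, so B = 2(A − I + 1) = 2(355 − 344 + 1) = 24.

24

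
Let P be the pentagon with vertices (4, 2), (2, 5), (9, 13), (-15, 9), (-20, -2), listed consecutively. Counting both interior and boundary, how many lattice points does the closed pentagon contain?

232

Using the shoelace formula, 2A = |[4·5 − 2·2] + [2·13 − 9·5] + [9·9 − (-15)·13] + [(-15)·(-2) − (-20)·9] + [(-20)·2 − 4·(-2)]| = 451, so the area is 225.5.
Along each edge there are gcd(|Δx|,|Δy|)+1 lattice points, so counting each shared vertex once the boundary has gcd(2,3) + gcd(7,8) + gcd(24,4) + gcd(5,11) + gcd(24,4) = 1+1+4+1+4 = 11.
Pick's theorem gives I = A − B/2 + 1 = 225.5 − 11/2 + 1 = 221, so the closed region contains I + B = 221 + 11 = 232 lattice points.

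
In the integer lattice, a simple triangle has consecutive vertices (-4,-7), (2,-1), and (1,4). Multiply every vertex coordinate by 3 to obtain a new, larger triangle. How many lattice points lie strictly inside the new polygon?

By the shoelace formula, twice the signed area is |[(-4)·(-1) − 2·(-7)] + [2·4 − 1·(-1)] + [1·(-7) − (-4)·4]| = 36, so the area is 18.
Along each edge there are gcd(|Δx|,|Δy|)+1 lattice points, so counting each shared vertex once the boundary has gcd(6,6) + gcd(1,5) + gcd(5,11) = 6+1+1 = 8.
Scaling by 3 multiplies the area by 3² = 9 (so the new area is 162) and multiplies the boundary lattice-point count by 3, giving 24.
By Pick's theorem, the interior count of the dilated polygon is 162 − 24/2 + 1 = 151.

151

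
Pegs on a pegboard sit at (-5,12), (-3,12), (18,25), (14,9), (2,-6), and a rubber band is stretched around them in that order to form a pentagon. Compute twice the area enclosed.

By the shoelace formula, twice the signed area is |((-5)·12 − (-3)·12) + ((-3)·25 − 18·12) + (18·9 − 14·25) + (14·(-6) − 2·9) + (2·12 − (-5)·(-6))| = 611, so the area is 611/2.

611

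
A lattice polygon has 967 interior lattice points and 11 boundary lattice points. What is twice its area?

Pick's theorem states A = I + B/2 − 1, so A = 967 + 11/2 − 1 = 1943/2.
Hence 2A = 1943.

1943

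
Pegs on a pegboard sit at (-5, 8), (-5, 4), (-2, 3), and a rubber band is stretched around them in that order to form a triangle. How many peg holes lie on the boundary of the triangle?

6

Summing gcd(|Δx|,|Δy|) over the edges gives the boundary count: gcd(0,4) + gcd(3,1) + gcd(3,5) = 4+1+1 = 6.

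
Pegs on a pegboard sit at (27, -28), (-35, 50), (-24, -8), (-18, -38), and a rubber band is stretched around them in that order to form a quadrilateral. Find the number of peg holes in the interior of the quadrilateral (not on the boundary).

2068

The shoelace formula gives twice the area as |(27·50 − (-35)·(-28)) + ((-35)·(-8) − (-24)·50) + ((-24)·(-38) − (-18)·(-8)) + ((-18)·(-28) − 27·(-38))| = 4148, so the area is 2074.
Summing gcd(|Δx|,|Δy|) over the edges gives the boundary count: gcd(62,78) + gcd(11,58) + gcd(6,30) + gcd(45,10) = 2+1+6+5 = 14.
By Pick's theorem A = I + B/2 − 1, so I = 2074 − 14/2 + 1 = 2068.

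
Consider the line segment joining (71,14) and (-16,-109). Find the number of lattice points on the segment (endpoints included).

The number of lattice points on a segment between lattice points is gcd(|Δx|,|Δy|) + 1 = gcd(87,123) + 1 = 3 + 1 = 4.

4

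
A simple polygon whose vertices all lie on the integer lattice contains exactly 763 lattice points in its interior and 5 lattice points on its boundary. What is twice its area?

By Pick's theorem, A = I + B/2 − 1 = 763 + 5/2 − 1 = 1529/2.
Hence 2A = 1529.

1529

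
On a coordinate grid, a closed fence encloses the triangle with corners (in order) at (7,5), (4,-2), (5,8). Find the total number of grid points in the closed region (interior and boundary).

14

By the shoelace formula, twice the signed area is |(7·(-2) − 4·5) + (4·8 − 5·(-2)) + (5·5 − 7·8)| = 23, so the area is 23/2.
The number of boundary lattice points is Σ gcd(|Δx|,|Δy|) = gcd(3,7) + gcd(1,10) + gcd(2,3) = 1+1+1 = 3.
Pick's theorem gives I = A − B/2 + 1 = 23/2 − 3/2 + 1 = 11, so the closed region contains I + B = 11 + 3 = 14 lattice points.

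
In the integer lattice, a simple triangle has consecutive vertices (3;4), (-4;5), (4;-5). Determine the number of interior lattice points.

The shoelace formula gives twice the area as |[3·5 − (-4)·4] + [(-4)·(-5) − 4·5] + [4·4 − 3·(-5)]| = 62, so the area is 31.
Summing gcd(|Δx|,|Δy|) over the edges gives the boundary count: gcd(7,1) + gcd(8,10) + gcd(1,9) = 1+2+1 = 4.
Pick's theorem gives I = A − B/2 + 1 = 31 − 4/2 + 1 = 30.

30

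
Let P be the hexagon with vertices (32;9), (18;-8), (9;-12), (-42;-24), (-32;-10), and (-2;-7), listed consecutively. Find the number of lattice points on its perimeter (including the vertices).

12

Summing gcd(|Δx|,|Δy|) over the edges gives the boundary count: gcd(14,17) + gcd(9,4) + gcd(51,12) + gcd(10,14) + gcd(30,3) + gcd(34,16) = 1+1+3+2+3+2 = 12.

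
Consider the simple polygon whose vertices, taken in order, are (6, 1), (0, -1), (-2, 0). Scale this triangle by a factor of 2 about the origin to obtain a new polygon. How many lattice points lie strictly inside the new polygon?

17

The shoelace formula gives twice the area as |(6·(-1) − 0·1) + (0·0 − (-2)·(-1)) + ((-2)·1 − 6·0)| = 10, so the area is 5.
The number of boundary lattice points is Σ gcd(|Δx|,|Δy|) = gcd(6,2) + gcd(2,1) + gcd(8,1) = 2+1+1 = 4.
Scaling by 2 multiplies the area by 2² = 4 (so the new area is 20) and multiplies the boundary lattice-point count by 2, giving 8.
By Pick's theorem, the interior count of the dilated polygon is 20 − 8/2 + 1 = 17.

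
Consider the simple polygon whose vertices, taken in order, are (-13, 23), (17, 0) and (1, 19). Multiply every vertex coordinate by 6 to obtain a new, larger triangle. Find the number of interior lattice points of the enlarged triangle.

The shoelace formula gives twice the area as |((-13)·0 − 17·23) + (17·19 − 1·0) + (1·23 − (-13)·19)| = 202, so the area is 101.
The number of boundary lattice points is Σ gcd(|Δx|,|Δy|) = gcd(30,23) + gcd(16,19) + gcd(14,4) = 1+1+2 = 4.
Scaling by 6 multiplies the area by 6² = 36 (so the new area is 3636) and multiplies the boundary lattice-point count by 6, giving 24.
By Pick's theorem, the interior count of the dilated polygon is 3636 − 24/2 + 1 = 3625.

3625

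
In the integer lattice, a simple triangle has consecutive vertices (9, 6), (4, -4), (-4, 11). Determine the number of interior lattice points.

75

The shoelace formula gives twice the area as |[9·(-4) − 4·6] + [4·11 − (-4)·(-4)] + [(-4)·6 − 9·11]| = 155, so the area is 77.5.
Summing gcd(|Δx|,|Δy|) over the edges gives the boundary count: gcd(5,10) + gcd(8,15) + gcd(13,5) = 5+1+1 = 7.
By Pick's theorem A = I + B/2 − 1, so I = 77.5 − 7/2 + 1 = 75.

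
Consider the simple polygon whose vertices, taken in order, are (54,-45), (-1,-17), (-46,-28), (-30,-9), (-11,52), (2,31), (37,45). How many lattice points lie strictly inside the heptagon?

4694

Using the shoelace formula, 2A = |(54·(-17) − (-1)·(-45)) + ((-1)·(-28) − (-46)·(-17)) + ((-46)·(-9) − (-30)·(-28)) + ((-30)·52 − (-11)·(-9)) + ((-11)·31 − 2·52) + (2·45 − 37·31) + (37·(-45) − 54·45)| = 9399, so the area is 9399/2.
Summing gcd(|Δx|,|Δy|) over the edges gives the boundary count: gcd(55,28) + gcd(45,11) + gcd(16,19) + gcd(19,61) + gcd(13,21) + gcd(35,14) + gcd(17,90) = 1+1+1+1+1+7+1 = 13.
Pick's theorem gives I = A − B/2 + 1 = 9399/2 − 13/2 + 1 = 4694.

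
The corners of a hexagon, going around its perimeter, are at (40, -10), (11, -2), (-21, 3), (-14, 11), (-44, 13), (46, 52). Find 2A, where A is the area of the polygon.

The shoelace formula gives twice the area as |[40·(-2) − 11·(-10)] + [11·3 − (-21)·(-2)] + [(-21)·11 − (-14)·3] + [(-14)·13 − (-44)·11] + [(-44)·52 − 46·13] + [46·(-10) − 40·52]| = 5292, so the area is 2646.

5292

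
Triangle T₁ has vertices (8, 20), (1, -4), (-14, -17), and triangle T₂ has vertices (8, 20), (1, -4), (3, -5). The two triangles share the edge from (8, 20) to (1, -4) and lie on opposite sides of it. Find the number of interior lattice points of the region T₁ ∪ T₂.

The union is the simple quadrilateral with vertices (8, 20), (-14, -17), (1, -4), (3, -5) in order.
By the shoelace formula, twice the signed area is |(8·(-17) − (-14)·20) + ((-14)·(-4) − 1·(-17)) + (1·(-5) − 3·(-4)) + (3·20 − 8·(-5))| = 324, so the area is 162.
Along each edge there are gcd(|Δx|,|Δy|)+1 lattice points, so counting each shared vertex once the boundary has gcd(22,37) + gcd(15,13) + gcd(2,1) + gcd(5,25) = 1+1+1+5 = 8.
By Pick's theorem I = A − B/2 + 1 = 162 − 8/2 + 1 = 159.

159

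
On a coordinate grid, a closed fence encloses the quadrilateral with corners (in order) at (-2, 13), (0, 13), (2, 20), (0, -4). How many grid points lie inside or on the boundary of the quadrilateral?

38

The shoelace formula gives twice the area as |((-2)·13 − 0·13) + (0·20 − 2·13) + (2·(-4) − 0·20) + (0·13 − (-2)·(-4))| = 68, so the area is 34.
Summing gcd(|Δx|,|Δy|) over the edges gives the boundary count: gcd(2,0) + gcd(2,7) + gcd(2,24) + gcd(2,17) = 2+1+2+1 = 6.
Pick's theorem gives I = A − B/2 + 1 = 34 − 6/2 + 1 = 32, so the closed region contains I + B = 32 + 6 = 38 lattice points.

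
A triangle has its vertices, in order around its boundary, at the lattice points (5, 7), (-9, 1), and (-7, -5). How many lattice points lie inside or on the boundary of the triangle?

The shoelace formula gives twice the area as |[5·1 − (-9)·7] + [(-9)·(-5) − (-7)·1] + [(-7)·7 − 5·(-5)]| = 96, so the area is 48.
The number of boundary lattice points is Σ gcd(|Δx|,|Δy|) = gcd(14,6) + gcd(2,6) + gcd(12,12) = 2+2+12 = 16.
Pick's theorem gives I = A − B/2 + 1 = 48 − 16/2 + 1 = 41, so the closed region contains I + B = 41 + 16 = 57 lattice points.

57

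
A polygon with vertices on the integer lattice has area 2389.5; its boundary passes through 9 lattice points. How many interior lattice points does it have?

Pick's theorem A = I + B/2 − 1 rearranges to I = A − B/2 + 1 = 2389.5 − 9/2 + 1 = 2386.

2386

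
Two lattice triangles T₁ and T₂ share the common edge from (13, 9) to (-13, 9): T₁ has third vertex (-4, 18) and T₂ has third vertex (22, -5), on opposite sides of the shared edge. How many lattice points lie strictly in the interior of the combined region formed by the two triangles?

The union is the simple quadrilateral with vertices (13, 9), (-4, 18), (-13, 9), (22, -5) in order.
By the shoelace formula, twice the signed area is |[13·18 − (-4)·9] + [(-4)·9 − (-13)·18] + [(-13)·(-5) − 22·9] + [22·9 − 13·(-5)]| = 598, so the area is 299.
Along each edge there are gcd(|Δx|,|Δy|)+1 lattice points, so counting each shared vertex once the boundary has gcd(17,9) + gcd(9,9) + gcd(35,14) + gcd(9,14) = 1+9+7+1 = 18.
By Pick's theorem I = A − B/2 + 1 = 299 − 18/2 + 1 = 291.

291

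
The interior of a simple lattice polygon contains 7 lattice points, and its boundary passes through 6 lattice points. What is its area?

By Pick's theorem, A = I + B/2 − 1 = 7 + 6/2 − 1 = 9.

9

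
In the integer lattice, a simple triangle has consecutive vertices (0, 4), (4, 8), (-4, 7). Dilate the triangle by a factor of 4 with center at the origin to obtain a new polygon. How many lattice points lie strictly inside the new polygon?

Using the shoelace formula, 2A = |(0·8 − 4·4) + (4·7 − (-4)·8) + ((-4)·4 − 0·7)| = 28, so the area is 14.
Summing gcd(|Δx|,|Δy|) over the edges gives the boundary count: gcd(4,4) + gcd(8,1) + gcd(4,3) = 4+1+1 = 6.
Scaling by 4 multiplies the area by 4² = 16 (so the new area is 224) and multiplies the boundary lattice-point count by 4, giving 24.
By Pick's theorem, the interior count of the dilated polygon is 224 − 24/2 + 1 = 213.

213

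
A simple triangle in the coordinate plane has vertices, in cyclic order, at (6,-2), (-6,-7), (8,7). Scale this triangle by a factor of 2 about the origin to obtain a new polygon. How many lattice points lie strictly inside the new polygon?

The shoelace formula gives twice the area as |[6·(-7) − (-6)·(-2)] + [(-6)·7 − 8·(-7)] + [8·(-2) − 6·7]| = 98, so the area is 49.
The number of boundary lattice points is Σ gcd(|Δx|,|Δy|) = gcd(12,5) + gcd(14,14) + gcd(2,9) = 1+14+1 = 16.
Scaling by 2 multiplies the area by 2² = 4 (so the new area is 196) and multiplies the boundary lattice-point count by 2, giving 32.
By Pick's theorem, the interior count of the dilated polygon is 196 − 32/2 + 1 = 181.

181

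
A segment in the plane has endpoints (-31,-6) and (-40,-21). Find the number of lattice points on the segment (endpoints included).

The number of lattice points on a segment between lattice points is gcd(|Δx|,|Δy|) + 1 = gcd(9,15) + 1 = 3 + 1 = 4.

4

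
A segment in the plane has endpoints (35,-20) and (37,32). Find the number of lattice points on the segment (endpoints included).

The number of lattice points on a segment between lattice points is gcd(|Δx|,|Δy|) + 1 = gcd(2,52) + 1 = 2 + 1 = 3.

3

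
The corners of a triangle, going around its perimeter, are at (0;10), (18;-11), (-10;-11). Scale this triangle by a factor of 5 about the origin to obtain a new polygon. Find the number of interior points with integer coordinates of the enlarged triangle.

Using the shoelace formula, 2A = |(0·(-11) − 18·10) + (18·(-11) − (-10)·(-11)) + ((-10)·10 − 0·(-11))| = 588, so the area is 294.
Summing gcd(|Δx|,|Δy|) over the edges gives the boundary count: gcd(18,21) + gcd(28,0) + gcd(10,21) = 3+28+1 = 32.
Scaling by 5 multiplies the area by 5² = 25 (so the new area is 7350) and multiplies the boundary lattice-point count by 5, giving 160.
By Pick's theorem, the interior count of the dilated polygon is 7350 − 160/2 + 1 = 7271.

7271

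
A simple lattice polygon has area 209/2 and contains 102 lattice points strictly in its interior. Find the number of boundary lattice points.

7

Pick's theorem gives A = I + B/2 − 1, so B = 2(A − I + 1) = 2(209/2 − 102 + 1) = 7.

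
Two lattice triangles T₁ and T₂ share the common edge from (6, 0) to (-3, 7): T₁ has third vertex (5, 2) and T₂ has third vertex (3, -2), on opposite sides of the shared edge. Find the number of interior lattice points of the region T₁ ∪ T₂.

The union is the simple quadrilateral with vertices (6, 0), (5, 2), (-3, 7), (3, -2) in order.
By the shoelace formula, twice the signed area is |[6·2 − 5·0] + [5·7 − (-3)·2] + [(-3)·(-2) − 3·7] + [3·0 − 6·(-2)]| = 50, so the area is 25.
The number of boundary lattice points is Σ gcd(|Δx|,|Δy|) = gcd(1,2) + gcd(8,5) + gcd(6,9) + gcd(3,2) = 1+1+3+1 = 6.
By Pick's theorem I = A − B/2 + 1 = 25 − 6/2 + 1 = 23.

23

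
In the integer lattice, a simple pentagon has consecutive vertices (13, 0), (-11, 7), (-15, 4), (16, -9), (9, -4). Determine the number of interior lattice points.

Using the shoelace formula, 2A = |(13·7 − (-11)·0) + ((-11)·4 − (-15)·7) + ((-15)·(-9) − 16·4) + (16·(-4) − 9·(-9)) + (9·0 − 13·(-4))| = 292, so the area is 146.
The number of boundary lattice points is Σ gcd(|Δx|,|Δy|) = gcd(24,7) + gcd(4,3) + gcd(31,13) + gcd(7,5) + gcd(4,4) = 1+1+1+1+4 = 8.
By Pick's theorem A = I + B/2 − 1, so I = 146 − 8/2 + 1 = 143.

143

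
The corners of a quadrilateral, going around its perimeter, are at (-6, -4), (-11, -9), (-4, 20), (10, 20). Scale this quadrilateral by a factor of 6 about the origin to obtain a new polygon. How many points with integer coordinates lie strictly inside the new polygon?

7945

Using the shoelace formula, 2A = |[(-6)·(-9) − (-11)·(-4)] + [(-11)·20 − (-4)·(-9)] + [(-4)·20 − 10·20] + [10·(-4) − (-6)·20]| = 446, so the area is 223.
The number of boundary lattice points is Σ gcd(|Δx|,|Δy|) = gcd(5,5) + gcd(7,29) + gcd(14,0) + gcd(16,24) = 5+1+14+8 = 28.
Scaling by 6 multiplies the area by 6² = 36 (so the new area is 8028) and multiplies the boundary lattice-point count by 6, giving 168.
By Pick's theorem, the interior count of the dilated polygon is 8028 − 168/2 + 1 = 7945.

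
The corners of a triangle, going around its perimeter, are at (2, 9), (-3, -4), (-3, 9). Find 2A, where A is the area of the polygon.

By the shoelace formula, twice the signed area is |(2·(-4) − (-3)·9) + ((-3)·9 − (-3)·(-4)) + ((-3)·9 − 2·9)| = 65, so the area is 32.5.

65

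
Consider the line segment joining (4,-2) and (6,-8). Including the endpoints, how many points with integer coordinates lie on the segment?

The number of lattice points on a segment between lattice points is gcd(|Δx|,|Δy|) + 1 = gcd(2,6) + 1 = 2 + 1 = 3.

3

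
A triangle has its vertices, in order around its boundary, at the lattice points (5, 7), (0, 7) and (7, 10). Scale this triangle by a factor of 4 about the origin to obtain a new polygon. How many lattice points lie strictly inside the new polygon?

The shoelace formula gives twice the area as |[5·7 − 0·7] + [0·10 − 7·7] + [7·7 − 5·10]| = 15, so the area is 15/2.
Summing gcd(|Δx|,|Δy|) over the edges gives the boundary count: gcd(5,0) + gcd(7,3) + gcd(2,3) = 5+1+1 = 7.
Scaling by 4 multiplies the area by 4² = 16 (so the new area is 120) and multiplies the boundary lattice-point count by 4, giving 28.
By Pick's theorem, the interior count of the dilated polygon is 120 − 28/2 + 1 = 107.

107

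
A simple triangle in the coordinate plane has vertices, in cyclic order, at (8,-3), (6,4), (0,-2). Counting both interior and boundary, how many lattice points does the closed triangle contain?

By the shoelace formula, twice the signed area is |(8·4 − 6·(-3)) + (6·(-2) − 0·4) + (0·(-3) − 8·(-2))| = 54, so the area is 27.
Along each edge there are gcd(|Δx|,|Δy|)+1 lattice points, so counting each shared vertex once the boundary has gcd(2,7) + gcd(6,6) + gcd(8,1) = 1+6+1 = 8.
Pick's theorem gives I = A − B/2 + 1 = 27 − 8/2 + 1 = 24, so the closed region contains I + B = 24 + 8 = 32 lattice points.

32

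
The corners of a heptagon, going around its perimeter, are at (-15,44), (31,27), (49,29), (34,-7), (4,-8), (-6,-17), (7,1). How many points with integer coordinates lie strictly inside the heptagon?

1719

By the shoelace formula, twice the signed area is |[(-15)·27 − 31·44] + [31·29 − 49·27] + [49·(-7) − 34·29] + [34·(-8) − 4·(-7)] + [4·(-17) − (-6)·(-8)] + [(-6)·1 − 7·(-17)] + [7·44 − (-15)·1]| = 3446, so the area is 1723.
Along each edge there are gcd(|Δx|,|Δy|)+1 lattice points, so counting each shared vertex once the boundary has gcd(46,17) + gcd(18,2) + gcd(15,36) + gcd(30,1) + gcd(10,9) + gcd(13,18) + gcd(22,43) = 1+2+3+1+1+1+1 = 10.
By Pick's theorem A = I + B/2 − 1, so I = 1723 − 10/2 + 1 = 1719.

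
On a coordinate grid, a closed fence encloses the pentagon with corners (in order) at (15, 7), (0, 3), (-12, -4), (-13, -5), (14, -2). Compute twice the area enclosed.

313

By the shoelace formula, twice the signed area is |(15·3 − 0·7) + (0·(-4) − (-12)·3) + ((-12)·(-5) − (-13)·(-4)) + ((-13)·(-2) − 14·(-5)) + (14·7 − 15·(-2))| = 313, so the area is 156.5.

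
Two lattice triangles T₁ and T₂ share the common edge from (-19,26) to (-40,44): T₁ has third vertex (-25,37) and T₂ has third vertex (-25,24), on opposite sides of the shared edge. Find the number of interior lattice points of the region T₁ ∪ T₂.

The union is the simple quadrilateral with vertices (-19,26), (-25,37), (-40,44), (-25,24) in order.
The shoelace formula gives twice the area as |((-19)·37 − (-25)·26) + ((-25)·44 − (-40)·37) + ((-40)·24 − (-25)·44) + ((-25)·26 − (-19)·24)| = 273, so the area is 273/2.
Summing gcd(|Δx|,|Δy|) over the edges gives the boundary count: gcd(6,11) + gcd(15,7) + gcd(15,20) + gcd(6,2) = 1+1+5+2 = 9.
By Pick's theorem I = A − B/2 + 1 = 273/2 − 9/2 + 1 = 133.

133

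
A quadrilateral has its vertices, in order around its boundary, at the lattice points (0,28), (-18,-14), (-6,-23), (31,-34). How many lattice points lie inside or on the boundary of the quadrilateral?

1331

The shoelace formula gives twice the area as |(0·(-14) − (-18)·28) + ((-18)·(-23) − (-6)·(-14)) + ((-6)·(-34) − 31·(-23)) + (31·28 − 0·(-34))| = 2619, so the area is 2619/2.
The number of boundary lattice points is Σ gcd(|Δx|,|Δy|) = gcd(18,42) + gcd(12,9) + gcd(37,11) + gcd(31,62) = 6+3+1+31 = 41.
Pick's theorem gives I = A − B/2 + 1 = 2619/2 − 41/2 + 1 = 1290, so the closed region contains I + B = 1290 + 41 = 1331 lattice points.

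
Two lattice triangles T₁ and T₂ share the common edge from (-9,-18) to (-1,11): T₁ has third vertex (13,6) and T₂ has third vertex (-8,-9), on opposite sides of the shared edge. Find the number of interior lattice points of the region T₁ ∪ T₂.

243

The union is the simple quadrilateral with vertices (-9,-18), (13,6), (-1,11), (-8,-9) in order.
By the shoelace formula, twice the signed area is |[(-9)·6 − 13·(-18)] + [13·11 − (-1)·6] + [(-1)·(-9) − (-8)·11] + [(-8)·(-18) − (-9)·(-9)]| = 489, so the area is 489/2.
Summing gcd(|Δx|,|Δy|) over the edges gives the boundary count: gcd(22,24) + gcd(14,5) + gcd(7,20) + gcd(1,9) = 2+1+1+1 = 5.
By Pick's theorem I = A − B/2 + 1 = 489/2 − 5/2 + 1 = 243.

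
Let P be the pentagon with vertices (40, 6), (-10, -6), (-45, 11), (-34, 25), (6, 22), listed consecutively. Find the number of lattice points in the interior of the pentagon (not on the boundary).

1524

Using the shoelace formula, 2A = |[40·(-6) − (-10)·6] + [(-10)·11 − (-45)·(-6)] + [(-45)·25 − (-34)·11] + [(-34)·22 − 6·25] + [6·6 − 40·22]| = 3053, so the area is 3053/2.
Summing gcd(|Δx|,|Δy|) over the edges gives the boundary count: gcd(50,12) + gcd(35,17) + gcd(11,14) + gcd(40,3) + gcd(34,16) = 2+1+1+1+2 = 7.
Pick's theorem gives I = A − B/2 + 1 = 3053/2 − 7/2 + 1 = 1524.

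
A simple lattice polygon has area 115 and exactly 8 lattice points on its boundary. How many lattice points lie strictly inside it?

112

Pick's theorem A = I + B/2 − 1 rearranges to I = A − B/2 + 1 = 115 − 8/2 + 1 = 112.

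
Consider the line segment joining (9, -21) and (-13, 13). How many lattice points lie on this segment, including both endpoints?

The number of lattice points on a segment between lattice points is gcd(|Δx|,|Δy|) + 1 = gcd(22,34) + 1 = 2 + 1 = 3.

3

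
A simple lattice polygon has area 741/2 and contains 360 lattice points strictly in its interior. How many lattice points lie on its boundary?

23

Pick's theorem gives A = I + B/2 − 1, so B = 2(A − I + 1) = 2(741/2 − 360 + 1) = 23.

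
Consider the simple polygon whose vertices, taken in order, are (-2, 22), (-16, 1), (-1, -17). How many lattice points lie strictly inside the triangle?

279

The shoelace formula gives twice the area as |[(-2)·1 − (-16)·22] + [(-16)·(-17) − (-1)·1] + [(-1)·22 − (-2)·(-17)]| = 567, so the area is 567/2.
Summing gcd(|Δx|,|Δy|) over the edges gives the boundary count: gcd(14,21) + gcd(15,18) + gcd(1,39) = 7+3+1 = 11.
By Pick's theorem A = I + B/2 − 1, so I = 567/2 − 11/2 + 1 = 279.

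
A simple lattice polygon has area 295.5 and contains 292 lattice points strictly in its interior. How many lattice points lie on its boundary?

9

Pick's theorem gives A = I + B/2 − 1, so B = 2(A − I + 1) = 2(295.5 − 292 + 1) = 9.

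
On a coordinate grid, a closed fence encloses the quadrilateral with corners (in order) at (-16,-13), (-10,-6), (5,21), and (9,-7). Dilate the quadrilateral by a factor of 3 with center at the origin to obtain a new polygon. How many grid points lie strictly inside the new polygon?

2989

Using the shoelace formula, 2A = |((-16)·(-6) − (-10)·(-13)) + ((-10)·21 − 5·(-6)) + (5·(-7) − 9·21) + (9·(-13) − (-16)·(-7))| = 667, so the area is 667/2.
Along each edge there are gcd(|Δx|,|Δy|)+1 lattice points, so counting each shared vertex once the boundary has gcd(6,7) + gcd(15,27) + gcd(4,28) + gcd(25,6) = 1+3+4+1 = 9.
Scaling by 3 multiplies the area by 3² = 9 (so the new area is 6003/2) and multiplies the boundary lattice-point count by 3, giving 27.
By Pick's theorem, the interior count of the dilated polygon is 6003/2 − 27/2 + 1 = 2989.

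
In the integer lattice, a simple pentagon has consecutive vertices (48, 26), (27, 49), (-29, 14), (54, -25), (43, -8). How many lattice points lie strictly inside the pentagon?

2777

Using the shoelace formula, 2A = |[48·49 − 27·26] + [27·14 − (-29)·49] + [(-29)·(-25) − 54·14] + [54·(-8) − 43·(-25)] + [43·26 − 48·(-8)]| = 5563, so the area is 2781.5.
The number of boundary lattice points is Σ gcd(|Δx|,|Δy|) = gcd(21,23) + gcd(56,35) + gcd(83,39) + gcd(11,17) + gcd(5,34) = 1+7+1+1+1 = 11.
Pick's theorem gives I = A − B/2 + 1 = 2781.5 − 11/2 + 1 = 2777.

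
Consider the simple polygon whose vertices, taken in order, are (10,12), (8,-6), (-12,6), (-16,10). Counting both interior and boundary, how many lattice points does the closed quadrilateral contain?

255

The shoelace formula gives twice the area as |[10·(-6) − 8·12] + [8·6 − (-12)·(-6)] + [(-12)·10 − (-16)·6] + [(-16)·12 − 10·10]| = 496, so the area is 248.
The number of boundary lattice points is Σ gcd(|Δx|,|Δy|) = gcd(2,18) + gcd(20,12) + gcd(4,4) + gcd(26,2) = 2+4+4+2 = 12.
Pick's theorem gives I = A − B/2 + 1 = 248 − 12/2 + 1 = 243, so the closed region contains I + B = 243 + 12 = 255 lattice points.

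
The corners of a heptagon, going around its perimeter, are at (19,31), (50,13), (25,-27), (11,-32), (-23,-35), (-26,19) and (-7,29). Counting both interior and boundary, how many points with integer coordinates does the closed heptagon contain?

By the shoelace formula, twice the signed area is |[19·13 − 50·31] + [50·(-27) − 25·13] + [25·(-32) − 11·(-27)] + [11·(-35) − (-23)·(-32)] + [(-23)·19 − (-26)·(-35)] + [(-26)·29 − (-7)·19] + [(-7)·31 − 19·29]| = 7338, so the area is 3669.
Summing gcd(|Δx|,|Δy|) over the edges gives the boundary count: gcd(31,18) + gcd(25,40) + gcd(14,5) + gcd(34,3) + gcd(3,54) + gcd(19,10) + gcd(26,2) = 1+5+1+1+3+1+2 = 14.
Pick's theorem gives I = A − B/2 + 1 = 3669 − 14/2 + 1 = 3663, so the closed region contains I + B = 3663 + 14 = 3677 lattice points.

3677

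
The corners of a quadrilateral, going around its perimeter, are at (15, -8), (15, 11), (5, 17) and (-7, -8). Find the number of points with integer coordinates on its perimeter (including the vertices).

44

Along each edge there are gcd(|Δx|,|Δy|)+1 lattice points, so counting each shared vertex once the boundary has gcd(0,19) + gcd(10,6) + gcd(12,25) + gcd(22,0) = 19+2+1+22 = 44.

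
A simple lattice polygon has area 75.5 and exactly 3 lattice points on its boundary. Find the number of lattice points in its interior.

75

Pick's theorem A = I + B/2 − 1 rearranges to I = A − B/2 + 1 = 75.5 − 3/2 + 1 = 75.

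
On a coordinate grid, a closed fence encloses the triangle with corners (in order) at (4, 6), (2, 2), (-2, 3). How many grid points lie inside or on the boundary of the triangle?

By the shoelace formula, twice the signed area is |(4·2 − 2·6) + (2·3 − (-2)·2) + ((-2)·6 − 4·3)| = 18, so the area is 9.
Summing gcd(|Δx|,|Δy|) over the edges gives the boundary count: gcd(2,4) + gcd(4,1) + gcd(6,3) = 2+1+3 = 6.
Pick's theorem gives I = A − B/2 + 1 = 9 − 6/2 + 1 = 7, so the closed region contains I + B = 7 + 6 = 13 lattice points.

13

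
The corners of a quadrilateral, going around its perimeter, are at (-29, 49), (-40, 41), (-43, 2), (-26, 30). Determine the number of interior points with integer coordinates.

404

The shoelace formula gives twice the area as |((-29)·41 − (-40)·49) + ((-40)·2 − (-43)·41) + ((-43)·30 − (-26)·2) + ((-26)·49 − (-29)·30)| = 812, so the area is 406.
Along each edge there are gcd(|Δx|,|Δy|)+1 lattice points, so counting each shared vertex once the boundary has gcd(11,8) + gcd(3,39) + gcd(17,28) + gcd(3,19) = 1+3+1+1 = 6.
By Pick's theorem A = I + B/2 − 1, so I = 406 − 6/2 + 1 = 404.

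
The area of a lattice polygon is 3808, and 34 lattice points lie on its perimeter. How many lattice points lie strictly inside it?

Pick's theorem A = I + B/2 − 1 rearranges to I = A − B/2 + 1 = 3808 − 34/2 + 1 = 3792.

3792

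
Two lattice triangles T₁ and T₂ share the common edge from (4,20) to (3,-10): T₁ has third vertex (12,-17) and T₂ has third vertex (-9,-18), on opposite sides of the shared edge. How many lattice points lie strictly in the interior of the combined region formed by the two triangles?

312

The union is the simple quadrilateral with vertices (4,20), (12,-17), (3,-10), (-9,-18) in order.
The shoelace formula gives twice the area as |[4·(-17) − 12·20] + [12·(-10) − 3·(-17)] + [3·(-18) − (-9)·(-10)] + [(-9)·20 − 4·(-18)]| = 629, so the area is 314.5.
Along each edge there are gcd(|Δx|,|Δy|)+1 lattice points, so counting each shared vertex once the boundary has gcd(8,37) + gcd(9,7) + gcd(12,8) + gcd(13,38) = 1+1+4+1 = 7.
By Pick's theorem I = A − B/2 + 1 = 314.5 − 7/2 + 1 = 312.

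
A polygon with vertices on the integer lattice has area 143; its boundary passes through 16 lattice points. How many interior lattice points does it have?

136

From Pick's theorem, I = A − B/2 + 1 = 143 − 16/2 + 1 = 136.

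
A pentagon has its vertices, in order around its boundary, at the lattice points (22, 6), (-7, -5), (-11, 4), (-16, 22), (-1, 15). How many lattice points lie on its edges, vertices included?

5

Along each edge there are gcd(|Δx|,|Δy|)+1 lattice points, so counting each shared vertex once the boundary has gcd(29,11) + gcd(4,9) + gcd(5,18) + gcd(15,7) + gcd(23,9) = 1+1+1+1+1 = 5.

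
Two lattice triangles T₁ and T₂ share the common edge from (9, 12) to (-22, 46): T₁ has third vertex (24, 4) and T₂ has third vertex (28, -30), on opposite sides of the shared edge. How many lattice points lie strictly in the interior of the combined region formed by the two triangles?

The union is the simple quadrilateral with vertices (9, 12), (24, 4), (-22, 46), (28, -30) in order.
By the shoelace formula, twice the signed area is |[9·4 − 24·12] + [24·46 − (-22)·4] + [(-22)·(-30) − 28·46] + [28·12 − 9·(-30)]| = 918, so the area is 459.
The number of boundary lattice points is Σ gcd(|Δx|,|Δy|) = gcd(15,8) + gcd(46,42) + gcd(50,76) + gcd(19,42) = 1+2+2+1 = 6.
By Pick's theorem I = A − B/2 + 1 = 459 − 6/2 + 1 = 457.

457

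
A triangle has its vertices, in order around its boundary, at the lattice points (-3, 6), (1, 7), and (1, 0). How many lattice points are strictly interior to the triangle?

10

The shoelace formula gives twice the area as |((-3)·7 − 1·6) + (1·0 − 1·7) + (1·6 − (-3)·0)| = 28, so the area is 14.
The number of boundary lattice points is Σ gcd(|Δx|,|Δy|) = gcd(4,1) + gcd(0,7) + gcd(4,6) = 1+7+2 = 10.
By Pick's theorem A = I + B/2 − 1, so I = 14 − 10/2 + 1 = 10.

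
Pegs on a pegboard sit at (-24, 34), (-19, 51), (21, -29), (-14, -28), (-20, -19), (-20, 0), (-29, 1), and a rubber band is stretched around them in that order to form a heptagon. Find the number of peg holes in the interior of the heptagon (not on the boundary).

1842

Using the shoelace formula, 2A = |[(-24)·51 − (-19)·34] + [(-19)·(-29) − 21·51] + [21·(-28) − (-14)·(-29)] + [(-14)·(-19) − (-20)·(-28)] + [(-20)·0 − (-20)·(-19)] + [(-20)·1 − (-29)·0] + [(-29)·34 − (-24)·1]| = 3748, so the area is 1874.
Along each edge there are gcd(|Δx|,|Δy|)+1 lattice points, so counting each shared vertex once the boundary has gcd(5,17) + gcd(40,80) + gcd(35,1) + gcd(6,9) + gcd(0,19) + gcd(9,1) + gcd(5,33) = 1+40+1+3+19+1+1 = 66.
Pick's theorem gives I = A − B/2 + 1 = 1874 − 66/2 + 1 = 1842.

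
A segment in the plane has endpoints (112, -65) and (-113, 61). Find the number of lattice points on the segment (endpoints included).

The number of lattice points on a segment between lattice points is gcd(|Δx|,|Δy|) + 1 = gcd(225,126) + 1 = 9 + 1 = 10.

10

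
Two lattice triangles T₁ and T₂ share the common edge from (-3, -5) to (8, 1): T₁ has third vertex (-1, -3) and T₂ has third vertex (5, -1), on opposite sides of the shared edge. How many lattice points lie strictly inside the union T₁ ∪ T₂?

The union is the simple quadrilateral with vertices (-3, -5), (-1, -3), (8, 1), (5, -1) in order.
By the shoelace formula, twice the signed area is |((-3)·(-3) − (-1)·(-5)) + ((-1)·1 − 8·(-3)) + (8·(-1) − 5·1) + (5·(-5) − (-3)·(-1))| = 14, so the area is 7.
Summing gcd(|Δx|,|Δy|) over the edges gives the boundary count: gcd(2,2) + gcd(9,4) + gcd(3,2) + gcd(8,4) = 2+1+1+4 = 8.
By Pick's theorem I = A − B/2 + 1 = 7 − 8/2 + 1 = 4.

4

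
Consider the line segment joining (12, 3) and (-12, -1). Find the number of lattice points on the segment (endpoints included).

5

The number of lattice points on a segment between lattice points is gcd(|Δx|,|Δy|) + 1 = gcd(24,4) + 1 = 4 + 1 = 5.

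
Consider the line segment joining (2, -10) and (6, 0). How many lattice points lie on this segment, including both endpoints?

3

The number of lattice points on a segment between lattice points is gcd(|Δx|,|Δy|) + 1 = gcd(4,10) + 1 = 2 + 1 = 3.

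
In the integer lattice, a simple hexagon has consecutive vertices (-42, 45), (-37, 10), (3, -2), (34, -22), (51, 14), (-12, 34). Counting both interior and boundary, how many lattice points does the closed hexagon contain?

By the shoelace formula, twice the signed area is |((-42)·10 − (-37)·45) + ((-37)·(-2) − 3·10) + (3·(-22) − 34·(-2)) + (34·14 − 51·(-22)) + (51·34 − (-12)·14) + ((-12)·45 − (-42)·34)| = 5679, so the area is 2839.5.
Along each edge there are gcd(|Δx|,|Δy|)+1 lattice points, so counting each shared vertex once the boundary has gcd(5,35) + gcd(40,12) + gcd(31,20) + gcd(17,36) + gcd(63,20) + gcd(30,11) = 5+4+1+1+1+1 = 13.
Pick's theorem gives I = A − B/2 + 1 = 2839.5 − 13/2 + 1 = 2834, so the closed region contains I + B = 2834 + 13 = 2847 lattice points.

2847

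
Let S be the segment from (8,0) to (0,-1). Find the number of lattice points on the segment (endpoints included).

2

The number of lattice points on a segment between lattice points is gcd(|Δx|,|Δy|) + 1 = gcd(8,1) + 1 = 1 + 1 = 2.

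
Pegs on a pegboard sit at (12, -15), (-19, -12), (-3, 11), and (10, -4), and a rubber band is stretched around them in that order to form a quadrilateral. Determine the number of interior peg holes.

436

Using the shoelace formula, 2A = |(12·(-12) − (-19)·(-15)) + ((-19)·11 − (-3)·(-12)) + ((-3)·(-4) − 10·11) + (10·(-15) − 12·(-4))| = 874, so the area is 437.
Along each edge there are gcd(|Δx|,|Δy|)+1 lattice points, so counting each shared vertex once the boundary has gcd(31,3) + gcd(16,23) + gcd(13,15) + gcd(2,11) = 1+1+1+1 = 4.
By Pick's theorem A = I + B/2 − 1, so I = 437 − 4/2 + 1 = 436.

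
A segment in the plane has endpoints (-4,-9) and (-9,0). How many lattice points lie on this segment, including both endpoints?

2

The number of lattice points on a segment between lattice points is gcd(|Δx|,|Δy|) + 1 = gcd(5,9) + 1 = 1 + 1 = 2.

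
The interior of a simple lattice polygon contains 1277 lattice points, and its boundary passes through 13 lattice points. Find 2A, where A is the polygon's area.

By Pick's theorem, A = I + B/2 − 1 = 1277 + 13/2 − 1 = 2565/2.
Hence 2A = 2565.

2565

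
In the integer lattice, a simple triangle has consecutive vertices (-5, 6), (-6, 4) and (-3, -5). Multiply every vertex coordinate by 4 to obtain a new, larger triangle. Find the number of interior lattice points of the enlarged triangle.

111

By the shoelace formula, twice the signed area is |[(-5)·4 − (-6)·6] + [(-6)·(-5) − (-3)·4] + [(-3)·6 − (-5)·(-5)]| = 15, so the area is 15/2.
Along each edge there are gcd(|Δx|,|Δy|)+1 lattice points, so counting each shared vertex once the boundary has gcd(1,2) + gcd(3,9) + gcd(2,11) = 1+3+1 = 5.
Scaling by 4 multiplies the area by 4² = 16 (so the new area is 120) and multiplies the boundary lattice-point count by 4, giving 20.
By Pick's theorem, the interior count of the dilated polygon is 120 − 20/2 + 1 = 111.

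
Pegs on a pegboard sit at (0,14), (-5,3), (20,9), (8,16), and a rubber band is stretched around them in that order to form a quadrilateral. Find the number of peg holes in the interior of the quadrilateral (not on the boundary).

By the shoelace formula, twice the signed area is |[0·3 − (-5)·14] + [(-5)·9 − 20·3] + [20·16 − 8·9] + [8·14 − 0·16]| = 325, so the area is 162.5.
Summing gcd(|Δx|,|Δy|) over the edges gives the boundary count: gcd(5,11) + gcd(25,6) + gcd(12,7) + gcd(8,2) = 1+1+1+2 = 5.
By Pick's theorem A = I + B/2 − 1, so I = 162.5 − 5/2 + 1 = 161.

161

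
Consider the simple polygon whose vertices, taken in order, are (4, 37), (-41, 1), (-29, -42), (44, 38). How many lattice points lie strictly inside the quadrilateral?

2742

By the shoelace formula, twice the signed area is |(4·1 − (-41)·37) + ((-41)·(-42) − (-29)·1) + ((-29)·38 − 44·(-42)) + (44·37 − 4·38)| = 5494, so the area is 2747.
The number of boundary lattice points is Σ gcd(|Δx|,|Δy|) = gcd(45,36) + gcd(12,43) + gcd(73,80) + gcd(40,1) = 9+1+1+1 = 12.
Pick's theorem gives I = A − B/2 + 1 = 2747 − 12/2 + 1 = 2742.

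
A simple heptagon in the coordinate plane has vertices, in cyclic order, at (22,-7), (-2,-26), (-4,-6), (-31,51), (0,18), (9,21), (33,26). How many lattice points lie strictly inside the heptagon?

1515

The shoelace formula gives twice the area as |[22·(-26) − (-2)·(-7)] + [(-2)·(-6) − (-4)·(-26)] + [(-4)·51 − (-31)·(-6)] + [(-31)·18 − 0·51] + [0·21 − 9·18] + [9·26 − 33·21] + [33·(-7) − 22·26]| = 3050, so the area is 1525.
The number of boundary lattice points is Σ gcd(|Δx|,|Δy|) = gcd(24,19) + gcd(2,20) + gcd(27,57) + gcd(31,33) + gcd(9,3) + gcd(24,5) + gcd(11,33) = 1+2+3+1+3+1+11 = 22.
Pick's theorem gives I = A − B/2 + 1 = 1525 − 22/2 + 1 = 1515.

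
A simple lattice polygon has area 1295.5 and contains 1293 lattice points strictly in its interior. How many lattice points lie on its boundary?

7

Pick's theorem gives A = I + B/2 − 1, so B = 2(A − I + 1) = 2(1295.5 − 1293 + 1) = 7.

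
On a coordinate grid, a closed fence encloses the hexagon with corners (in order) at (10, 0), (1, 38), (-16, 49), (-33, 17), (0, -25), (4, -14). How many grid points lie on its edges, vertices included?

9

The number of boundary lattice points is Σ gcd(|Δx|,|Δy|) = gcd(9,38) + gcd(17,11) + gcd(17,32) + gcd(33,42) + gcd(4,11) + gcd(6,14) = 1+1+1+3+1+2 = 9.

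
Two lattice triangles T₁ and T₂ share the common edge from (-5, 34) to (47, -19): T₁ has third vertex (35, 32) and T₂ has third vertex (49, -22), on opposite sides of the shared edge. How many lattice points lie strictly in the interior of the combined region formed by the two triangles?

The union is the simple quadrilateral with vertices (-5, 34), (35, 32), (47, -19), (49, -22) in order.
The shoelace formula gives twice the area as |((-5)·32 − 35·34) + (35·(-19) − 47·32) + (47·(-22) − 49·(-19)) + (49·34 − (-5)·(-22))| = 2066, so the area is 1033.
Summing gcd(|Δx|,|Δy|) over the edges gives the boundary count: gcd(40,2) + gcd(12,51) + gcd(2,3) + gcd(54,56) = 2+3+1+2 = 8.
By Pick's theorem I = A − B/2 + 1 = 1033 − 8/2 + 1 = 1030.

1030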